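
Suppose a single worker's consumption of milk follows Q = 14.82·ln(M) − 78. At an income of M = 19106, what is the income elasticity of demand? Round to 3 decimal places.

0.218

At M = 19106: Q = 68.092.
dQ/dM = 14.82/M = 0.000775673 at this income.
η = (dQ/dM)·(M/Q) = 0.000775673 × (19106/68.092) = 0.218.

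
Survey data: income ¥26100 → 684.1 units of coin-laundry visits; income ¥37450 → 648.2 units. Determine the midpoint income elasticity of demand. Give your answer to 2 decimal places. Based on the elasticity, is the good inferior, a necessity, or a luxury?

ΔQ = 648.2 − 684.1 = -35.9; midpoint Q̄ = (684.1 + 648.2)/2 = 666.15.
ΔI = 37450 − 26100 = 11350; midpoint Ī = (26100 + 37450)/2 = 31775.
η = (ΔQ/Q̄) ÷ (ΔI/Ī) = (-35.9/666.15) ÷ (11350/31775) = -0.15.
η < 0 ⇒ inferior good.

-0.15 (inferior good)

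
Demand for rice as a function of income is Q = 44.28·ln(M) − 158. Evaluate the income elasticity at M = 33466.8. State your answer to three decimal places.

At M = 33466.8: Q = 303.323.
dQ/dM = 44.28/M = 0.0013231 at this income.
η = (dQ/dM)·(M/Q) = 0.0013231 × (33466.8/303.323) = 0.146.

0.146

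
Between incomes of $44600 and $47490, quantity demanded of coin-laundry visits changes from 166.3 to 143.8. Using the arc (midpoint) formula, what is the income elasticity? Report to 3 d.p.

ΔQ = 143.8 − 166.3 = -22.5; midpoint Q̄ = (166.3 + 143.8)/2 = 155.05.
ΔI = 47490 − 44600 = 2890; midpoint Ī = (44600 + 47490)/2 = 46045.
η = (ΔQ/Q̄) ÷ (ΔI/Ī) = (-22.5/155.05) ÷ (2890/46045) = -2.312.

-2.312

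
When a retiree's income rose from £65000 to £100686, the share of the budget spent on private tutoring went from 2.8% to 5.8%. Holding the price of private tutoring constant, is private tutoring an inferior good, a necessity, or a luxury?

The budget share rises as income rises, so η > 1.

luxury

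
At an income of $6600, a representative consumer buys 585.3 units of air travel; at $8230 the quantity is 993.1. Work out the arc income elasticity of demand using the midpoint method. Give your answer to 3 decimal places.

ΔQ = 993.1 − 585.3 = 407.8; midpoint Q̄ = (585.3 + 993.1)/2 = 789.2.
ΔI = 8230 − 6600 = 1630; midpoint Ī = (6600 + 8230)/2 = 7415.
η = (ΔQ/Q̄) ÷ (ΔI/Ī) = (407.8/789.2) ÷ (1630/7415) = 2.351.

2.351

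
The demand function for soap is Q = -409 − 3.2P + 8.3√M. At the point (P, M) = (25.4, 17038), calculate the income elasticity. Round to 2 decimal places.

0.91

At P = 25.4, M = 17038: Q = 593.116.
Holding P constant, ∂Q/∂M = 8.3/(2√M) = 0.0317935.
η_M = (∂Q/∂M)·(M/Q) = 0.0317935 × (17038/593.116) = 0.91.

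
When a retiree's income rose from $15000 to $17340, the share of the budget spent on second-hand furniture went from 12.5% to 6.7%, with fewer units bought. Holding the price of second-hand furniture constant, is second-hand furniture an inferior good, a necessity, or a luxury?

Quantity demanded falls as income rises, so η < 0.

inferior good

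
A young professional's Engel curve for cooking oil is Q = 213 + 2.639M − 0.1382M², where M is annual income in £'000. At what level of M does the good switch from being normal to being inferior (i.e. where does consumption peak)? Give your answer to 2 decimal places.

9.55

dQ/dM = 2.639 − 0.2764M.
The good is inferior where dQ/dM < 0. Setting dQ/dM = 0 gives M = 2.639 / 0.2764 = 9.55.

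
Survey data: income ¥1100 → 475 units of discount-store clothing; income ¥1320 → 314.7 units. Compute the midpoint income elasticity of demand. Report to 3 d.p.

ΔQ = 314.7 − 475 = -160.3; midpoint Q̄ = (475 + 314.7)/2 = 394.85.
ΔI = 1320 − 1100 = 220; midpoint Ī = (1100 + 1320)/2 = 1210.
η = (ΔQ/Q̄) ÷ (ΔI/Ī) = (-160.3/394.85) ÷ (220/1210) = -2.233.

-2.233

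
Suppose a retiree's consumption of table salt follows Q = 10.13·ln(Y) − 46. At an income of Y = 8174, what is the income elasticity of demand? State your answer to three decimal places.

At Y = 8174: Q = 45.258.
dQ/dY = 10.13/Y = 0.0012393 at this income.
η = (dQ/dY)·(Y/Q) = 0.0012393 × (8174/45.258) = 0.224.

0.224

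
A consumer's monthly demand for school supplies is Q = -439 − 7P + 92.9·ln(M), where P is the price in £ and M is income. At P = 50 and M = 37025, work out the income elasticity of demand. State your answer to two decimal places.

At P = 50, M = 37025: Q = 188.247.
Holding P constant, ∂Q/∂M = 92.9/M = 0.00250912.
η_M = (∂Q/∂M)·(M/Q) = 0.00250912 × (37025/188.247) = 0.49.

0.49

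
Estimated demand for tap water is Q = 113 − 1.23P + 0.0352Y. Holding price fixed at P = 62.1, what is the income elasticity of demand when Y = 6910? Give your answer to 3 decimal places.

At P = 62.1, Y = 6910: Q = 279.849.
Holding P constant, ∂Q/∂Y = 0.0352.
η_Y = (∂Q/∂Y)·(Y/Q) = 0.0352 × (6910/279.849) = 0.869.

0.869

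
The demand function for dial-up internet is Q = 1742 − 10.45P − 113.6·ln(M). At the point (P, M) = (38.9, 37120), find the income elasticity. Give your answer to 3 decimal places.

-0.810

At P = 38.9, M = 37120: Q = 140.206.
Holding P constant, ∂Q/∂M = -113.6/M = -0.00306034.
η_M = (∂Q/∂M)·(M/Q) = -0.00306034 × (37120/140.206) = -0.810.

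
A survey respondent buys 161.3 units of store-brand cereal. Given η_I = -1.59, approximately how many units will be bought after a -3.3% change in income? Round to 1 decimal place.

%ΔQ ≈ η × %ΔI = -1.59 × (-3.3%) = 5.247%.
New Q ≈ 161.3 × (1 + 0.05247) = 169.8.

169.8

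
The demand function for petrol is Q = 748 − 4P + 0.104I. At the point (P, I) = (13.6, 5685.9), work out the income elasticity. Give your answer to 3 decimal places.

0.460

At P = 13.6, I = 5685.9: Q = 1284.934.
Holding P constant, ∂Q/∂I = 0.104.
η_I = (∂Q/∂I)·(I/Q) = 0.104 × (5685.9/1284.934) = 0.460.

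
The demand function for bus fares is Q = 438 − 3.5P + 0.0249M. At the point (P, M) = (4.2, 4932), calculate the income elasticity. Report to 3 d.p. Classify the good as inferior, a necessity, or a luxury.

At P = 4.2, M = 4932: Q = 546.107.
Holding P constant, ∂Q/∂M = 0.0249.
η_M = (∂Q/∂M)·(M/Q) = 0.0249 × (4932/546.107) = 0.225.
Since 0 < η < 1, this is a necessity.

0.225 (necessity)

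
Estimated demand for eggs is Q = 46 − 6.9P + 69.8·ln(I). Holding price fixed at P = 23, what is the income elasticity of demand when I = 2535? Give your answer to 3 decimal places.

At P = 23, I = 2535: Q = 434.389.
Holding P constant, ∂Q/∂I = 69.8/I = 0.0275345.
η_I = (∂Q/∂I)·(I/Q) = 0.0275345 × (2535/434.389) = 0.161.

0.161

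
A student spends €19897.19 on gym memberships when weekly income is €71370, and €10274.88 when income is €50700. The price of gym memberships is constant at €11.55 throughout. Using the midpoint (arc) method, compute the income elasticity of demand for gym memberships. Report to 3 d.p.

1.883

With a constant price, Q₁ = 19897.19/11.55 = 1722.700 and Q₂ = 10274.88/11.55 = 889.600 (equivalently, work directly with expenditure since P cancels).
Midpoint %ΔQ = (10274.88 − 19897.19)/15086.04 = -0.63783; midpoint %ΔI = (50700 − 71370)/61035 = -0.33866.
η = -0.63783 / -0.33866 = 1.883.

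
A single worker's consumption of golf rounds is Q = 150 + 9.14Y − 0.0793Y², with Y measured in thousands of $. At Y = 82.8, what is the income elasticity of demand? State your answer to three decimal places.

At Y = 82.8: Q = 363.1239.
dQ/dY = 9.14 − 0.1586Y = -3.99208.
η = (dQ/dY)·(Y/Q) = -3.99208 × (82.8/363.1239) = -0.910.

-0.910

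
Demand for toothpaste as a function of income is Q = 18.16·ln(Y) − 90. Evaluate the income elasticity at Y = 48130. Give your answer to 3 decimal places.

At Y = 48130: Q = 105.795.
dQ/dY = 18.16/Y = 0.000377311 at this income.
η = (dQ/dY)·(Y/Q) = 0.000377311 × (48130/105.795) = 0.172.

0.172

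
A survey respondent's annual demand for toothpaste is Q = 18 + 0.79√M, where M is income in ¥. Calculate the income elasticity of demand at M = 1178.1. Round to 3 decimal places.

At M = 1178.1: Q = 45.116.
dQ/dM = 0.79/(2√M) = 0.0115082 at this income.
η = (dQ/dM)·(M/Q) = 0.0115082 × (1178.1/45.116) = 0.301.

0.301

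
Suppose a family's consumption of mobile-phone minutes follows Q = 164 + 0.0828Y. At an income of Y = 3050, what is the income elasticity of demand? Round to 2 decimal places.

At Y = 3050: Q = 416.540.
dQ/dY = 0.0828.
η = (dQ/dY)·(Y/Q) = 0.0828 × (3050/416.540) = 0.61.

0.61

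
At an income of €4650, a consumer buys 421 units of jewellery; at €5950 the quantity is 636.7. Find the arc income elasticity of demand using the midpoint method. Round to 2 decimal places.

1.66

ΔQ = 636.7 − 421 = 215.7; midpoint Q̄ = (421 + 636.7)/2 = 528.85.
ΔI = 5950 − 4650 = 1300; midpoint Ī = (4650 + 5950)/2 = 5300.
η = (ΔQ/Q̄) ÷ (ΔI/Ī) = (215.7/528.85) ÷ (1300/5300) = 1.66.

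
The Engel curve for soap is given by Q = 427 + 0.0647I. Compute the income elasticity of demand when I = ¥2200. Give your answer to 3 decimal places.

At I = 2200: Q = 569.340.
dQ/dI = 0.0647.
η = (dQ/dI)·(I/Q) = 0.0647 × (2200/569.340) = 0.250.

0.250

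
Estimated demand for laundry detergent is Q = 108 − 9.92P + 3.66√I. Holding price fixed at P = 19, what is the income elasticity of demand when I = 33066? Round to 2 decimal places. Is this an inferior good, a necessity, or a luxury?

0.57 (necessity)

At P = 19, I = 33066: Q = 585.057.
Holding P constant, ∂Q/∂I = 3.66/(2√I) = 0.0100638.
η_I = (∂Q/∂I)·(I/Q) = 0.0100638 × (33066/585.057) = 0.57.
Since 0 < η < 1, this is a necessity.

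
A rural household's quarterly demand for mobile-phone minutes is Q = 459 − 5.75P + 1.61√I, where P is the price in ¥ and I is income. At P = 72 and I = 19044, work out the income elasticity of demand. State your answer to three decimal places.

At P = 72, I = 19044: Q = 267.180.
Holding P constant, ∂Q/∂I = 1.61/(2√I) = 0.00583333.
η_I = (∂Q/∂I)·(I/Q) = 0.00583333 × (19044/267.180) = 0.416.

0.416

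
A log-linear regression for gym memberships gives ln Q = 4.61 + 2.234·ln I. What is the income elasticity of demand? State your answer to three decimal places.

In a log-linear demand, the coefficient on ln I is the income elasticity.
So η = 2.234.

2.234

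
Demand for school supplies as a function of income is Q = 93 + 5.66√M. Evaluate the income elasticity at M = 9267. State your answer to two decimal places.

At M = 9267: Q = 637.861.
dQ/dM = 5.66/(2√M) = 0.0293979 at this income.
η = (dQ/dM)·(M/Q) = 0.0293979 × (9267/637.861) = 0.43.

0.43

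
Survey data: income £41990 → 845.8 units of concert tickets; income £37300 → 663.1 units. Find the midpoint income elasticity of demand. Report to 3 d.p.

ΔQ = 663.1 − 845.8 = -182.7; midpoint Q̄ = (845.8 + 663.1)/2 = 754.45.
ΔI = 37300 − 41990 = -4690; midpoint Ī = (41990 + 37300)/2 = 39645.
η = (ΔQ/Q̄) ÷ (ΔI/Ī) = (-182.7/754.45) ÷ (-4690/39645) = 2.047.

2.047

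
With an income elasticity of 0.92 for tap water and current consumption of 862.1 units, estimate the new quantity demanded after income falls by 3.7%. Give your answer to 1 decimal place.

832.8

%ΔQ ≈ η × %ΔI = 0.92 × (-3.7%) = -3.404%.
New Q ≈ 862.1 × (1 − 0.03404) = 832.8.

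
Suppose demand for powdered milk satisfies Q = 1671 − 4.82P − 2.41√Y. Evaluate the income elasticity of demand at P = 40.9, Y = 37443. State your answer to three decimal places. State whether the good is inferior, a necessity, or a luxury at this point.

At P = 40.9, Y = 37443: Q = 1007.522.
Holding P constant, ∂Q/∂Y = -2.41/(2√Y) = -0.00622733.
η_Y = (∂Q/∂Y)·(Y/Q) = -0.00622733 × (37443/1007.522) = -0.231.
Since η < 0, this is an inferior good.

-0.231 (inferior good)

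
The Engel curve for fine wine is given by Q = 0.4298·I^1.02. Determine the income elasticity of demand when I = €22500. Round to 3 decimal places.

1.020

For Q = A·I^β the income elasticity is constant and equal to β.
Here β = 1.02, so η = 1.020.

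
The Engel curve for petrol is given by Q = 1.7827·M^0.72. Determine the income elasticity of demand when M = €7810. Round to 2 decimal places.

For Q = A·M^β the income elasticity is constant and equal to β.
Here β = 0.72, so η = 0.72.

0.72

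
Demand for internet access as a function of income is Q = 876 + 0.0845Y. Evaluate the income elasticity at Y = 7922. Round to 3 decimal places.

At Y = 7922: Q = 1545.409.
dQ/dY = 0.0845.
η = (dQ/dY)·(Y/Q) = 0.0845 × (7922/1545.409) = 0.433.

0.433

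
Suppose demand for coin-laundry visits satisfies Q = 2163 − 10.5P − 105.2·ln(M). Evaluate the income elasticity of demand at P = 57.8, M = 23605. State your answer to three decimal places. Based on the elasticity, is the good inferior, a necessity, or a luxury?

-0.212 (inferior good)

At P = 57.8, M = 23605: Q = 496.819.
Holding P constant, ∂Q/∂M = -105.2/M = -0.00445668.
η_M = (∂Q/∂M)·(M/Q) = -0.00445668 × (23605/496.819) = -0.212.
Since η < 0, this is an inferior good.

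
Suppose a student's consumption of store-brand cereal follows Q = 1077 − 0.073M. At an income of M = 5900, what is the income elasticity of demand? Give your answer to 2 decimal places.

-0.67

At M = 5900: Q = 646.300.
dQ/dM = −0.073.
η = (dQ/dM)·(M/Q) = -0.073 × (5900/646.300) = -0.67.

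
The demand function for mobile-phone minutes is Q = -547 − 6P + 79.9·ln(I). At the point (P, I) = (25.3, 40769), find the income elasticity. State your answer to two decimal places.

At P = 25.3, I = 40769: Q = 149.393.
Holding P constant, ∂Q/∂I = 79.9/I = 0.00195982.
η_I = (∂Q/∂I)·(I/Q) = 0.00195982 × (40769/149.393) = 0.53.

0.53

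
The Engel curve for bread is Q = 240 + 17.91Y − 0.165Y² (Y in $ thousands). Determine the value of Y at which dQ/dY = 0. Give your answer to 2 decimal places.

54.27

dQ/dY = 17.91 − 0.33Y.
The good is inferior where dQ/dY < 0. Setting dQ/dY = 0 gives Y = 17.91 / 0.33 = 54.27.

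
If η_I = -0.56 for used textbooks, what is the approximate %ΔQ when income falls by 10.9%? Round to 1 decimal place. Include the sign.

6.1%

%ΔQ ≈ η × %ΔI = -0.56 × (-10.9%) = 6.1%.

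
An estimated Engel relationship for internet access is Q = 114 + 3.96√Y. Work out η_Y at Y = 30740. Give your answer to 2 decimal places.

0.43

At Y = 30740: Q = 808.300.
dQ/dY = 3.96/(2√Y) = 0.0112931 at this income.
η = (dQ/dY)·(Y/Q) = 0.0112931 × (30740/808.300) = 0.43.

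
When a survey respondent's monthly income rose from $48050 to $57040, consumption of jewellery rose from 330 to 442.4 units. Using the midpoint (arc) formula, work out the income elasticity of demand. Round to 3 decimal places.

ΔQ = 442.4 − 330 = 112.4; midpoint Q̄ = (330 + 442.4)/2 = 386.2.
ΔI = 57040 − 48050 = 8990; midpoint Ī = (48050 + 57040)/2 = 52545.
η = (ΔQ/Q̄) ÷ (ΔI/Ī) = (112.4/386.2) ÷ (8990/52545) = 1.701.

1.701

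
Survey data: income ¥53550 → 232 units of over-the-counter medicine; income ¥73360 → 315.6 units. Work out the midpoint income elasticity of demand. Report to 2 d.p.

ΔQ = 315.6 − 232 = 83.6; midpoint Q̄ = (232 + 315.6)/2 = 273.8.
ΔI = 73360 − 53550 = 19810; midpoint Ī = (53550 + 73360)/2 = 63455.
η = (ΔQ/Q̄) ÷ (ΔI/Ī) = (83.6/273.8) ÷ (19810/63455) = 0.98.

0.98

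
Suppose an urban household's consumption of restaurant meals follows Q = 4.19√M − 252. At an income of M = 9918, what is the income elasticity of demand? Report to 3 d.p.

1.262

At M = 9918: Q = 165.279.
dQ/dM = 4.19/(2√M) = 0.0210364 at this income.
η = (dQ/dM)·(M/Q) = 0.0210364 × (9918/165.279) = 1.262.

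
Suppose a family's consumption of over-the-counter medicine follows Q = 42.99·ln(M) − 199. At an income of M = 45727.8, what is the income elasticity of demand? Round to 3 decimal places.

At M = 45727.8: Q = 262.303.
dQ/dM = 42.99/M = 0.000940128 at this income.
η = (dQ/dM)·(M/Q) = 0.000940128 × (45727.8/262.303) = 0.164.

0.164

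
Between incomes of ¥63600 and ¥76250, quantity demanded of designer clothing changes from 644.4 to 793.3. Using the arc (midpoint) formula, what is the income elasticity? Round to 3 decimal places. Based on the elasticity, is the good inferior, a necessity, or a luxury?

1.145 (luxury)

ΔQ = 793.3 − 644.4 = 148.9; midpoint Q̄ = (644.4 + 793.3)/2 = 718.85.
ΔI = 76250 − 63600 = 12650; midpoint Ī = (63600 + 76250)/2 = 69925.
η = (ΔQ/Q̄) ÷ (ΔI/Ī) = (148.9/718.85) ÷ (12650/69925) = 1.145.
η > 1 ⇒ luxury.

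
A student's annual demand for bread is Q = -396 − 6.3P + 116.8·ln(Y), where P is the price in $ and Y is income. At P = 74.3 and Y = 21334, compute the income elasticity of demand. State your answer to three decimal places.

At P = 74.3, Y = 21334: Q = 300.179.
Holding P constant, ∂Q/∂Y = 116.8/Y = 0.00547483.
η_Y = (∂Q/∂Y)·(Y/Q) = 0.00547483 × (21334/300.179) = 0.389.

0.389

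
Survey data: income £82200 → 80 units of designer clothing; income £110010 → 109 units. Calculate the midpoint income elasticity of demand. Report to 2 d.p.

1.06

ΔQ = 109 − 80 = 29; midpoint Q̄ = (80 + 109)/2 = 94.5.
ΔI = 110010 − 82200 = 27810; midpoint Ī = (82200 + 110010)/2 = 96105.
η = (ΔQ/Q̄) ÷ (ΔI/Ī) = (29/94.5) ÷ (27810/96105) = 1.06.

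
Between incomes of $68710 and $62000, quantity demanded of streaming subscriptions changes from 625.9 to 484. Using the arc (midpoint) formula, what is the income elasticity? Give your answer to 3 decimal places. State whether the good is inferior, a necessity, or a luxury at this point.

ΔQ = 484 − 625.9 = -141.9; midpoint Q̄ = (625.9 + 484)/2 = 554.95.
ΔI = 62000 − 68710 = -6710; midpoint Ī = (68710 + 62000)/2 = 65355.
η = (ΔQ/Q̄) ÷ (ΔI/Ī) = (-141.9/554.95) ÷ (-6710/65355) = 2.490.
η > 1 ⇒ luxury.

2.490 (luxury)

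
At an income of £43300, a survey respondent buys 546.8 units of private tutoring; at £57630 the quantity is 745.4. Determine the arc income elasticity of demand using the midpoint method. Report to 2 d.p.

ΔQ = 745.4 − 546.8 = 198.6; midpoint Q̄ = (546.8 + 745.4)/2 = 646.1.
ΔI = 57630 − 43300 = 14330; midpoint Ī = (43300 + 57630)/2 = 50465.
η = (ΔQ/Q̄) ÷ (ΔI/Ī) = (198.6/646.1) ÷ (14330/50465) = 1.08.

1.08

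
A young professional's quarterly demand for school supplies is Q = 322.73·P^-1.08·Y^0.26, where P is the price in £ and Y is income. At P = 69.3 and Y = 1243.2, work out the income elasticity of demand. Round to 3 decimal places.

0.260

For a multiplicative demand Q = A·P^α·Y^β, the income elasticity is β everywhere.
Here β = 0.26, so η = 0.260.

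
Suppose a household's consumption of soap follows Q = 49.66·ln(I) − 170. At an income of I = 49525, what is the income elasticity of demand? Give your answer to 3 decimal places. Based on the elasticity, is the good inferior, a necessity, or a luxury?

At I = 49525: Q = 366.836.
dQ/dI = 49.66/I = 0.00100273 at this income.
η = (dQ/dI)·(I/Q) = 0.00100273 × (49525/366.836) = 0.135.
Since 0 < η < 1, the good is a necessity.

0.135 (necessity)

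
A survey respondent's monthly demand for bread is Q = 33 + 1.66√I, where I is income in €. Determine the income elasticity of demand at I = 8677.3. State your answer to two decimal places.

0.41

At I = 8677.3: Q = 187.632.
dQ/dI = 1.66/(2√I) = 0.00891017 at this income.
η = (dQ/dI)·(I/Q) = 0.00891017 × (8677.3/187.632) = 0.41.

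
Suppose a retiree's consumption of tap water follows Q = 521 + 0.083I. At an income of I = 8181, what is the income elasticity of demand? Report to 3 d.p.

At I = 8181: Q = 1200.023.
dQ/dI = 0.083.
η = (dQ/dI)·(I/Q) = 0.083 × (8181/1200.023) = 0.566.

0.566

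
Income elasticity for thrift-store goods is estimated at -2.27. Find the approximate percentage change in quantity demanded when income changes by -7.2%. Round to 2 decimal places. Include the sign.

%ΔQ ≈ η × %ΔI = -2.27 × (-7.2%) = 16.34%.

16.34%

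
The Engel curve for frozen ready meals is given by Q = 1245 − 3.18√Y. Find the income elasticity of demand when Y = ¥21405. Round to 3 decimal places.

-0.298

At Y = 21405: Q = 779.752.
dQ/dY = -3.18/(2√Y) = -0.0108677 at this income.
η = (dQ/dY)·(Y/Q) = -0.0108677 × (21405/779.752) = -0.298.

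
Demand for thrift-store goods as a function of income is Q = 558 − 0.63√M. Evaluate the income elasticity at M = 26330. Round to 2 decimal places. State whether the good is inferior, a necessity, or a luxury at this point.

At M = 26330: Q = 455.773.
dQ/dM = -0.63/(2√M) = -0.00194127 at this income.
η = (dQ/dM)·(M/Q) = -0.00194127 × (26330/455.773) = -0.11.
Since η < 0, the good is an inferior good.

-0.11 (inferior good)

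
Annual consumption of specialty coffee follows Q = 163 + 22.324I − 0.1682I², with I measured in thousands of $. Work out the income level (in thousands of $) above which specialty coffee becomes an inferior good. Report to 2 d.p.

dQ/dI = 22.324 − 0.3364I.
The good is inferior where dQ/dI < 0. Setting dQ/dI = 0 gives I = 22.324 / 0.3364 = 66.36.

66.36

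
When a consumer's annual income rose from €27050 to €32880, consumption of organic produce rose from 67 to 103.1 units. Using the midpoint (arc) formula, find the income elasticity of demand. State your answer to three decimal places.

ΔQ = 103.1 − 67 = 36.1; midpoint Q̄ = (67 + 103.1)/2 = 85.05.
ΔI = 32880 − 27050 = 5830; midpoint Ī = (27050 + 32880)/2 = 29965.
η = (ΔQ/Q̄) ÷ (ΔI/Ī) = (36.1/85.05) ÷ (5830/29965) = 2.182.

2.182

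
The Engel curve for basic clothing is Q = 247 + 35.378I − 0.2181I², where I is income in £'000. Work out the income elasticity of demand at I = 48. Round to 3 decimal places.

0.480

At I = 48: Q = 1442.6416.
dQ/dI = 35.378 − 0.4362I = 14.44040.
η = (dQ/dI)·(I/Q) = 14.44040 × (48/1442.6416) = 0.480.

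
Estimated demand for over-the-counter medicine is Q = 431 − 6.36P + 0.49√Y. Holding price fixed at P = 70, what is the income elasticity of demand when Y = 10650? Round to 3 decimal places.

0.695

At P = 70, Y = 10650: Q = 36.367.
Holding P constant, ∂Q/∂Y = 0.49/(2√Y) = 0.00237406.
η_Y = (∂Q/∂Y)·(Y/Q) = 0.00237406 × (10650/36.367) = 0.695.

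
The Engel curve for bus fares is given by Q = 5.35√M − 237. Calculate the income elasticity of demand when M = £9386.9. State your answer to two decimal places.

At M = 9386.9: Q = 281.340.
dQ/dM = 5.35/(2√M) = 0.0276098 at this income.
η = (dQ/dM)·(M/Q) = 0.0276098 × (9386.9/281.340) = 0.92.

0.92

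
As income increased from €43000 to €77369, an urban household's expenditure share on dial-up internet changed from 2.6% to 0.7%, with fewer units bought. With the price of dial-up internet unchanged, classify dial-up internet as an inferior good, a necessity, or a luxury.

inferior good

Quantity demanded falls as income rises, so η < 0.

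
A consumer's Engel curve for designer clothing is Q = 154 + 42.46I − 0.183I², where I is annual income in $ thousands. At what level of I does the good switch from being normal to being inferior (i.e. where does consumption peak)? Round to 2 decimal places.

116.01

dQ/dI = 42.46 − 0.366I.
The good is inferior where dQ/dI < 0. Setting dQ/dI = 0 gives I = 42.46 / 0.366 = 116.01.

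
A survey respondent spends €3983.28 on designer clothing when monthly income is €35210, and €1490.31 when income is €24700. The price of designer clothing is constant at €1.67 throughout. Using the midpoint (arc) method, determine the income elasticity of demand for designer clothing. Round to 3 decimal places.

With a constant price, Q₁ = 3983.28/1.67 = 2385.198 and Q₂ = 1490.31/1.67 = 892.401 (equivalently, work directly with expenditure since P cancels).
Midpoint %ΔQ = (1490.31 − 3983.28)/2736.80 = -0.91091; midpoint %ΔI = (24700 − 35210)/29955 = -0.35086.
η = -0.91091 / -0.35086 = 2.596.

2.596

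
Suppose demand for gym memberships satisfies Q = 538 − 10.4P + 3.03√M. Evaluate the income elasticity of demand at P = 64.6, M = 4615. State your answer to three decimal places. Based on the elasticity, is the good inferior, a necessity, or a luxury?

1.429 (luxury)

At P = 64.6, M = 4615: Q = 71.999.
Holding P constant, ∂Q/∂M = 3.03/(2√M) = 0.0223011.
η_M = (∂Q/∂M)·(M/Q) = 0.0223011 × (4615/71.999) = 1.429.
Since η > 1, this is a luxury.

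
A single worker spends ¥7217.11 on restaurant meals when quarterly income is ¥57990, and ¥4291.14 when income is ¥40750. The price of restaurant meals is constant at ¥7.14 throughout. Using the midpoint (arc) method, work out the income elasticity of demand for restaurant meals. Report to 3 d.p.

With a constant price, Q₁ = 7217.11/7.14 = 1010.800 and Q₂ = 4291.14/7.14 = 601.000 (equivalently, work directly with expenditure since P cancels).
Midpoint %ΔQ = (4291.14 − 7217.11)/5754.13 = -0.50850; midpoint %ΔI = (40750 − 57990)/49370 = -0.34920.
η = -0.50850 / -0.34920 = 1.456.

1.456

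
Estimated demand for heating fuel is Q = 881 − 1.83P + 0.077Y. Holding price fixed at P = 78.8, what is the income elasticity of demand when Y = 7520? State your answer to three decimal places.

At P = 78.8, Y = 7520: Q = 1315.836.
Holding P constant, ∂Q/∂Y = 0.077.
η_Y = (∂Q/∂Y)·(Y/Q) = 0.077 × (7520/1315.836) = 0.440.

0.440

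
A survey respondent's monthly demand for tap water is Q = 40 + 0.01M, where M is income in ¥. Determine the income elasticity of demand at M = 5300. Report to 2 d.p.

At M = 5300: Q = 93.000.
dQ/dM = 0.01.
η = (dQ/dM)·(M/Q) = 0.01 × (5300/93.000) = 0.57.

0.57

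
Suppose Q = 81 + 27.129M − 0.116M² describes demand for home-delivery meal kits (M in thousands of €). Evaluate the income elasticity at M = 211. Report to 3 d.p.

At M = 211: Q = 640.7830.
dQ/dM = 27.129 − 0.232M = -21.82300.
η = (dQ/dM)·(M/Q) = -21.82300 × (211/640.7830) = -7.186.

-7.186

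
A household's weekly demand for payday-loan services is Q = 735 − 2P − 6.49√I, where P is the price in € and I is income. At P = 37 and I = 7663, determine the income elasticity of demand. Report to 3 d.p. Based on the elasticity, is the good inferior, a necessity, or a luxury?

-3.059 (inferior good)

At P = 37, I = 7663: Q = 92.875.
Holding P constant, ∂Q/∂I = -6.49/(2√I) = -0.0370694.
η_I = (∂Q/∂I)·(I/Q) = -0.0370694 × (7663/92.875) = -3.059.
Since η < 0, this is an inferior good.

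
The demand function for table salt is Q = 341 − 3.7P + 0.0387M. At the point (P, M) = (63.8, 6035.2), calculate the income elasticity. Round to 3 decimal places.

0.690

At P = 63.8, M = 6035.2: Q = 338.502.
Holding P constant, ∂Q/∂M = 0.0387.
η_M = (∂Q/∂M)·(M/Q) = 0.0387 × (6035.2/338.502) = 0.690.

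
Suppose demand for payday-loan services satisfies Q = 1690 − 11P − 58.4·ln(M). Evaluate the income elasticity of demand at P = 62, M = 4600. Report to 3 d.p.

At P = 62, M = 4600: Q = 515.465.
Holding P constant, ∂Q/∂M = -58.4/M = -0.0126957.
η_M = (∂Q/∂M)·(M/Q) = -0.0126957 × (4600/515.465) = -0.113.

-0.113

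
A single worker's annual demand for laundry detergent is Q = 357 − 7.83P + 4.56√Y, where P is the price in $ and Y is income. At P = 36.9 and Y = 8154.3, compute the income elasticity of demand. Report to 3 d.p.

At P = 36.9, Y = 8154.3: Q = 479.846.
Holding P constant, ∂Q/∂Y = 4.56/(2√Y) = 0.0252488.
η_Y = (∂Q/∂Y)·(Y/Q) = 0.0252488 × (8154.3/479.846) = 0.429.

0.429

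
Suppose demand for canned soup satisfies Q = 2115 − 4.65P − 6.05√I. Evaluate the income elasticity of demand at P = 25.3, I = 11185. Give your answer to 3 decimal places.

-0.236

At P = 25.3, I = 11185: Q = 1357.512.
Holding P constant, ∂Q/∂I = -6.05/(2√I) = -0.0286027.
η_I = (∂Q/∂I)·(I/Q) = -0.0286027 × (11185/1357.512) = -0.236.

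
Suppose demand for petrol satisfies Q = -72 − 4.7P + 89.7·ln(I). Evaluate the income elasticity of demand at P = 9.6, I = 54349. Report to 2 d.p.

0.10

At P = 9.6, I = 54349: Q = 860.895.
Holding P constant, ∂Q/∂I = 89.7/I = 0.00165044.
η_I = (∂Q/∂I)·(I/Q) = 0.00165044 × (54349/860.895) = 0.10.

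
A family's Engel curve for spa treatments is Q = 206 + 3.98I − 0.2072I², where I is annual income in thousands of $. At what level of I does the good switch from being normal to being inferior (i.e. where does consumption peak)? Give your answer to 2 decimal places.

dQ/dI = 3.98 − 0.4144I.
The good is inferior where dQ/dI < 0. Setting dQ/dI = 0 gives I = 3.98 / 0.4144 = 9.60.

9.60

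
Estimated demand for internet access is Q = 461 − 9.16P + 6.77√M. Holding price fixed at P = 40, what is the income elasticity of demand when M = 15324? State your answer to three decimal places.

At P = 40, M = 15324: Q = 932.659.
Holding P constant, ∂Q/∂M = 6.77/(2√M) = 0.0273447.
η_M = (∂Q/∂M)·(M/Q) = 0.0273447 × (15324/932.659) = 0.449.

0.449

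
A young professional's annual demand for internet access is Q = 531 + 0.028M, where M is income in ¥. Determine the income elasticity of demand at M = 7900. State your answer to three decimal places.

At M = 7900: Q = 752.200.
dQ/dM = 0.028.
η = (dQ/dM)·(M/Q) = 0.028 × (7900/752.200) = 0.294.

0.294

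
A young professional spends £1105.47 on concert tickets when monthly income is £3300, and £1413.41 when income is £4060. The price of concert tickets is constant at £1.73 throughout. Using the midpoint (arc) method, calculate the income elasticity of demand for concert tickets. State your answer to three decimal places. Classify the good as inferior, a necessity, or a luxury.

1.184 (luxury)

With a constant price, Q₁ = 1105.47/1.73 = 639.000 and Q₂ = 1413.41/1.73 = 817.000 (equivalently, work directly with expenditure since P cancels).
Midpoint %ΔQ = (1413.41 − 1105.47)/1259.44 = 0.24451; midpoint %ΔI = (4060 − 3300)/3680 = 0.20652.
η = 0.24451 / 0.20652 = 1.184.
η > 1 ⇒ luxury.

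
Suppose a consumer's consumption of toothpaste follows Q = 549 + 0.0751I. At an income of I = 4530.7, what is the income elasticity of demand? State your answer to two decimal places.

At I = 4530.7: Q = 889.256.
dQ/dI = 0.0751.
η = (dQ/dI)·(I/Q) = 0.0751 × (4530.7/889.256) = 0.38.

0.38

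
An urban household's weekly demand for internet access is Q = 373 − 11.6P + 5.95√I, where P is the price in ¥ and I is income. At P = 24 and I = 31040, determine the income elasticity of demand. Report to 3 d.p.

At P = 24, I = 31040: Q = 1142.881.
Holding P constant, ∂Q/∂I = 5.95/(2√I) = 0.016886.
η_I = (∂Q/∂I)·(I/Q) = 0.016886 × (31040/1142.881) = 0.459.

0.459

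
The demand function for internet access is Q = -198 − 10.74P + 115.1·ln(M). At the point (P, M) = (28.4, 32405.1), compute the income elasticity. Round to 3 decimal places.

At P = 28.4, M = 32405.1: Q = 692.421.
Holding P constant, ∂Q/∂M = 115.1/M = 0.00355191.
η_M = (∂Q/∂M)·(M/Q) = 0.00355191 × (32405.1/692.421) = 0.166.

0.166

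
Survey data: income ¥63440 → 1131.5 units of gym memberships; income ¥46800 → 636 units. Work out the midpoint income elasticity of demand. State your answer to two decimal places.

ΔQ = 636 − 1131.5 = -495.5; midpoint Q̄ = (1131.5 + 636)/2 = 883.75.
ΔI = 46800 − 63440 = -16640; midpoint Ī = (63440 + 46800)/2 = 55120.
η = (ΔQ/Q̄) ÷ (ΔI/Ī) = (-495.5/883.75) ÷ (-16640/55120) = 1.86.

1.86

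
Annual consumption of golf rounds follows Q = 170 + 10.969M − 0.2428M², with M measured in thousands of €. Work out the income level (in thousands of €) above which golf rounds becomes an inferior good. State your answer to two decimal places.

dQ/dM = 10.969 − 0.4856M.
The good is inferior where dQ/dM < 0. Setting dQ/dM = 0 gives M = 10.969 / 0.4856 = 22.59.

22.59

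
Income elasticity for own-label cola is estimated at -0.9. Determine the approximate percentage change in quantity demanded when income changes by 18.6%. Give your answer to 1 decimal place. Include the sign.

-16.7%

%ΔQ ≈ η × %ΔI = -0.9 × 18.6% = -16.7%.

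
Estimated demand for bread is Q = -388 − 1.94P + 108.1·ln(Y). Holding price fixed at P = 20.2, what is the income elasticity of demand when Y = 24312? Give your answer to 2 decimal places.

At P = 20.2, Y = 24312: Q = 664.484.
Holding P constant, ∂Q/∂Y = 108.1/Y = 0.00444636.
η_Y = (∂Q/∂Y)·(Y/Q) = 0.00444636 × (24312/664.484) = 0.16.

0.16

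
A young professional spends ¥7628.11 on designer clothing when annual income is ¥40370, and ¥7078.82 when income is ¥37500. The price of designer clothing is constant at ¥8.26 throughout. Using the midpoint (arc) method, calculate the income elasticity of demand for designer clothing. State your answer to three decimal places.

With a constant price, Q₁ = 7628.11/8.26 = 923.500 and Q₂ = 7078.82/8.26 = 857.000 (equivalently, work directly with expenditure since P cancels).
Midpoint %ΔQ = (7078.82 − 7628.11)/7353.47 = -0.07470; midpoint %ΔI = (37500 − 40370)/38935 = -0.07371.
η = -0.07470 / -0.07371 = 1.013.

1.013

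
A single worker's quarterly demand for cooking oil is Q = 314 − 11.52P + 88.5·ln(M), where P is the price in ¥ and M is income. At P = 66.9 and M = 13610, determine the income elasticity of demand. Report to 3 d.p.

0.229

At P = 66.9, M = 13610: Q = 385.705.
Holding P constant, ∂Q/∂M = 88.5/M = 0.00650257.
η_M = (∂Q/∂M)·(M/Q) = 0.00650257 × (13610/385.705) = 0.229.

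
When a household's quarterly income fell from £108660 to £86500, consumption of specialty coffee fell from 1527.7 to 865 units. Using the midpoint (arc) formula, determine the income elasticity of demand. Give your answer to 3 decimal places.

2.439

ΔQ = 865 − 1527.7 = -662.7; midpoint Q̄ = (1527.7 + 865)/2 = 1196.35.
ΔI = 86500 − 108660 = -22160; midpoint Ī = (108660 + 86500)/2 = 97580.
η = (ΔQ/Q̄) ÷ (ΔI/Ī) = (-662.7/1196.35) ÷ (-22160/97580) = 2.439.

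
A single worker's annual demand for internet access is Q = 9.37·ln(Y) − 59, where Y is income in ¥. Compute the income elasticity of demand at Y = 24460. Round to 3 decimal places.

0.263

At Y = 24460: Q = 35.682.
dQ/dY = 9.37/Y = 0.000383074 at this income.
η = (dQ/dY)·(Y/Q) = 0.000383074 × (24460/35.682) = 0.263.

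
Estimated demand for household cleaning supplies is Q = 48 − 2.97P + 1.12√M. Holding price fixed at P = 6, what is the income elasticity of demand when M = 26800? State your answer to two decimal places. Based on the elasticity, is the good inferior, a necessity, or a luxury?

0.43 (necessity)

At P = 6, M = 26800: Q = 213.532.
Holding P constant, ∂Q/∂M = 1.12/(2√M) = 0.00342074.
η_M = (∂Q/∂M)·(M/Q) = 0.00342074 × (26800/213.532) = 0.43.
Since 0 < η < 1, this is a necessity.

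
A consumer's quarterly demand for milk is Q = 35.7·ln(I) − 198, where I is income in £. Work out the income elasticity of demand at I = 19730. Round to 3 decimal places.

0.230

At I = 19730: Q = 155.069.
dQ/dI = 35.7/I = 0.00180943 at this income.
η = (dQ/dI)·(I/Q) = 0.00180943 × (19730/155.069) = 0.230.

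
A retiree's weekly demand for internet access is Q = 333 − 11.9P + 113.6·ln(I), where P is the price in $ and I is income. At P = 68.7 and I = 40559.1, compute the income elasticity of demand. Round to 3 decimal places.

0.158

At P = 68.7, I = 40559.1: Q = 720.825.
Holding P constant, ∂Q/∂I = 113.6/I = 0.00280085.
η_I = (∂Q/∂I)·(I/Q) = 0.00280085 × (40559.1/720.825) = 0.158.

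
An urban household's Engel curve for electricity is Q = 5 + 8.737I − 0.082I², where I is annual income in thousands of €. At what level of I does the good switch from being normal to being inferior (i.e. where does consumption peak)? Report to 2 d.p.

dQ/dI = 8.737 − 0.164I.
The good is inferior where dQ/dI < 0. Setting dQ/dI = 0 gives I = 8.737 / 0.164 = 53.27.

53.27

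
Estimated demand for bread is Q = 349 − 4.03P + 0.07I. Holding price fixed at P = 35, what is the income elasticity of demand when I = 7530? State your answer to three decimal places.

At P = 35, I = 7530: Q = 735.050.
Holding P constant, ∂Q/∂I = 0.07.
η_I = (∂Q/∂I)·(I/Q) = 0.07 × (7530/735.050) = 0.717.

0.717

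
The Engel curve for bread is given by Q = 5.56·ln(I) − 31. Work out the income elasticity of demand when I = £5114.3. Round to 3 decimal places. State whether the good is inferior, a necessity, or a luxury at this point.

0.337 (necessity)

At I = 5114.3: Q = 16.481.
dQ/dI = 5.56/I = 0.00108715 at this income.
η = (dQ/dI)·(I/Q) = 0.00108715 × (5114.3/16.481) = 0.337.
Since 0 < η < 1, the good is a necessity.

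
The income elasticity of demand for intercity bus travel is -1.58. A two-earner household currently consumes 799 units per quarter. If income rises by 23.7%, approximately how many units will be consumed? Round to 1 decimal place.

499.8

%ΔQ ≈ η × %ΔI = -1.58 × 23.7% = -37.446%.
New Q ≈ 799 × (1 − 0.37446) = 499.8.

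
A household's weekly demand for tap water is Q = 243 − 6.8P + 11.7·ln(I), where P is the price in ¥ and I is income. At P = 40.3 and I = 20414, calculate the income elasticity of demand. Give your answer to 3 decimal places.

0.138

At P = 40.3, I = 20414: Q = 85.071.
Holding P constant, ∂Q/∂I = 11.7/I = 0.000573136.
η_I = (∂Q/∂I)·(I/Q) = 0.000573136 × (20414/85.071) = 0.138.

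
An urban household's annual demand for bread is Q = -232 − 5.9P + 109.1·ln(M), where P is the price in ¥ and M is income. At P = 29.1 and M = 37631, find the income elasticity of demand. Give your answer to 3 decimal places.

At P = 29.1, M = 37631: Q = 745.742.
Holding P constant, ∂Q/∂M = 109.1/M = 0.00289921.
η_M = (∂Q/∂M)·(M/Q) = 0.00289921 × (37631/745.742) = 0.146.

0.146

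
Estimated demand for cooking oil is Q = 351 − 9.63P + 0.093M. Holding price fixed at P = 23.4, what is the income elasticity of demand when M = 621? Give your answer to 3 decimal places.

At P = 23.4, M = 621: Q = 183.411.
Holding P constant, ∂Q/∂M = 0.093.
η_M = (∂Q/∂M)·(M/Q) = 0.093 × (621/183.411) = 0.315.

0.315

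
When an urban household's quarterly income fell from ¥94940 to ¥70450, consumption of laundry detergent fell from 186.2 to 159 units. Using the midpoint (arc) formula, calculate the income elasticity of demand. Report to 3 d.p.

ΔQ = 159 − 186.2 = -27.2; midpoint Q̄ = (186.2 + 159)/2 = 172.6.
ΔI = 70450 − 94940 = -24490; midpoint Ī = (94940 + 70450)/2 = 82695.
η = (ΔQ/Q̄) ÷ (ΔI/Ī) = (-27.2/172.6) ÷ (-24490/82695) = 0.532.

0.532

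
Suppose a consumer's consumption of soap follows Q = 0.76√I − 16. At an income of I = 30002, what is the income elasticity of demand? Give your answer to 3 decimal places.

At I = 30002: Q = 115.640.
dQ/dI = 0.76/(2√I) = 0.00219386 at this income.
η = (dQ/dI)·(I/Q) = 0.00219386 × (30002/115.640) = 0.569.

0.569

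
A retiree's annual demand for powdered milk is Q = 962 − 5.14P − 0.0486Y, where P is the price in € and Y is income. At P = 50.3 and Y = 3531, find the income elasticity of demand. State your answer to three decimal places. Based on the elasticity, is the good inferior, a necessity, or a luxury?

At P = 50.3, Y = 3531: Q = 531.851.
Holding P constant, ∂Q/∂Y = −0.0486.
η_Y = (∂Q/∂Y)·(Y/Q) = -0.0486 × (3531/531.851) = -0.323.
Since η < 0, this is an inferior good.

-0.323 (inferior good)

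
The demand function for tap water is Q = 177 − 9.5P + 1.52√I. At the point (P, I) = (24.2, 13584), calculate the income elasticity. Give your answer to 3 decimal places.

At P = 24.2, I = 13584: Q = 124.257.
Holding P constant, ∂Q/∂I = 1.52/(2√I) = 0.00652078.
η_I = (∂Q/∂I)·(I/Q) = 0.00652078 × (13584/124.257) = 0.713.

0.713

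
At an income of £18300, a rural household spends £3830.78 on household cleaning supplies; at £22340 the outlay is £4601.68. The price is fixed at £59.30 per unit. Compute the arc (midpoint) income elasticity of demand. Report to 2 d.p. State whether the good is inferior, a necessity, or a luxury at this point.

With a constant price, Q₁ = 3830.78/59.30 = 64.600 and Q₂ = 4601.68/59.30 = 77.600 (equivalently, work directly with expenditure since P cancels).
Midpoint %ΔQ = (4601.68 − 3830.78)/4216.23 = 0.18284; midpoint %ΔI = (22340 − 18300)/20320 = 0.19882.
η = 0.18284 / 0.19882 = 0.92.
0 < η < 1 ⇒ necessity.

0.92 (necessity)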